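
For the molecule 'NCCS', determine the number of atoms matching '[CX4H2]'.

2

Check the 4 heavy atoms by environment: 2× C (H2, X4) → match; 1× S (H1, X2) → no; 1× N (H2, X3) → no.
That gives 2 matching atoms.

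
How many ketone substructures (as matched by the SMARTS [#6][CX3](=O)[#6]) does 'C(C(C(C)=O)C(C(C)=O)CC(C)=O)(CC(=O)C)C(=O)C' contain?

5

[#6][CX3](=O)[#6] is the SMARTS for a ketone: a carbonyl carbon (no H) flanked by two carbons.
The molecule carries 5 separate instances of an acetyl/ketone group (-C(=O)CH3) meeting every constraint; each maps to a distinct set of atoms, giving 5 matches.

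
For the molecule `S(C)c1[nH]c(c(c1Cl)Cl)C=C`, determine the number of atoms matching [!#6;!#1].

4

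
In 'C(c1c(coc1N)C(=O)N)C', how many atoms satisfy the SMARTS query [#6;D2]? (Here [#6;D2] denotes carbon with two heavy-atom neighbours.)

2

Check the 11 heavy atoms by environment: 1× o (aromatic, D2) → no; 3× c (aromatic, D3) → no; 1× c (aromatic, D2) → match; 1× C (D2) → match; 1× C (D1) → no; 2× N (D1) → no; 1× C (D3) → no; 1× O (D1) → no.
Summing the matching environments: 1 + 1 = 2 matching atoms.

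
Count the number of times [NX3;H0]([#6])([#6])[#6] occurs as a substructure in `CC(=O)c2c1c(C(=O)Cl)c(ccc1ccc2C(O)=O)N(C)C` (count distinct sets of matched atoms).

1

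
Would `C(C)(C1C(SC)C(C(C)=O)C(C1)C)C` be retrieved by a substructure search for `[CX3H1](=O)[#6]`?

No

The pattern [CX3H1](=O)[#6] describes an sp2 carbon with one H, double-bonded to O and single-bonded to carbon — an aldehyde.
The closest candidate here is an acetyl/ketone group (-C(=O)CH3), but the carbonyl carbon has H0 (two carbon neighbours), not H1. No other fragment satisfies the full query, so there is no match.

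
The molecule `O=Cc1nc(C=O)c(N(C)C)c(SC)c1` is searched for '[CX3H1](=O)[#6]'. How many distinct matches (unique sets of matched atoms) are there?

[CX3H1](=O)[#6] is the SMARTS for an aldehyde: an sp2 carbon with one H, double-bonded to O and single-bonded to carbon.
The molecule carries 2 separate instances of an aldehyde (-CHO) meeting every constraint; each maps to a distinct set of atoms, giving 2 matches.

2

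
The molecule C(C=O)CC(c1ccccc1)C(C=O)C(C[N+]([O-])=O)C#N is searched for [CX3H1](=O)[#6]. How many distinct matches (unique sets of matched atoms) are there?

[CX3H1](=O)[#6] is the SMARTS for an aldehyde: an sp2 carbon with one H, double-bonded to O and single-bonded to carbon.
The molecule carries 2 separate instances of an aldehyde (-CHO) meeting every constraint; each maps to a distinct set of atoms, giving 2 matches.

2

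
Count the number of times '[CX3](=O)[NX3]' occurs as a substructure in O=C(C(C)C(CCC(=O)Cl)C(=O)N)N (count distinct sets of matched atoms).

[CX3](=O)[NX3] is the SMARTS for an amide: a carbonyl carbon bonded to a trivalent nitrogen.
The molecule carries 2 separate instances of a primary amide (-C(=O)NH2) meeting every constraint; each maps to a distinct set of atoms, giving 2 matches.

2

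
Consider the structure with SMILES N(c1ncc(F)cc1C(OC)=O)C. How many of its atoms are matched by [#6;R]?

5

The query [#6;R] means: carbon that is part of a ring.
Check the 13 heavy atoms by environment: 1× n (aromatic, in 6-ring) → no; 5× c (aromatic, in 6-ring) → match; 3× C (acyclic) → no; 2× O (acyclic) → no; 1× N (acyclic) → no; 1× F (acyclic) → no.
That gives 5 matching atoms.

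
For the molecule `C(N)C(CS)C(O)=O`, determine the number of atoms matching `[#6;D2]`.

2

The query [#6;D2] means: any carbon bonded to exactly two heavy atoms.
Check the 8 heavy atoms by environment: 2× C (D2) → match; 2× C (D3) → no; 1× S (D1) → no; 2× O (D1) → no; 1× N (D1) → no.
That gives 2 matching atoms.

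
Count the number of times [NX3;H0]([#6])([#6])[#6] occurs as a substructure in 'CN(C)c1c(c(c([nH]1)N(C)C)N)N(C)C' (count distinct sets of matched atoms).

3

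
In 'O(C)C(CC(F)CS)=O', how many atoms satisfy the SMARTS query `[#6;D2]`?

Check the 9 heavy atoms by environment: 2× C (D2) → match; 2× C (D3) → no; 1× F (D1) → no; 1× S (D1) → no; 1× O (D1) → no; 1× O (D2) → no; 1× C (D1) → no.
That gives 2 matching atoms.

2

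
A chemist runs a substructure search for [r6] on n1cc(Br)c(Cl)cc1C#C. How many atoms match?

6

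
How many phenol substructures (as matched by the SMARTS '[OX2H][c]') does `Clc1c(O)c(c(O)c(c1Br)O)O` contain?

4

[OX2H][c] is the SMARTS for a phenol: a hydroxyl oxygen attached to an aromatic carbon.
The molecule carries 4 separate instances of a hydroxyl group (-OH) meeting every constraint; each maps to a distinct set of atoms, giving 4 matches.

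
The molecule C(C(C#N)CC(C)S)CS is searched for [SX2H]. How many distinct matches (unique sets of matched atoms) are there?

[SX2H] is the SMARTS for a thiol: an aliphatic sulfur with two connections, one being H.
The molecule carries 2 separate instances of a thiol (-SH) meeting every constraint; each maps to a distinct set of atoms, giving 2 matches.

2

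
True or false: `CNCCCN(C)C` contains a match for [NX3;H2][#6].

False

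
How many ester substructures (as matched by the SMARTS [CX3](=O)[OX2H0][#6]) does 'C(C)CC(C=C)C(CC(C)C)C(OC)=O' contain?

1

[CX3](=O)[OX2H0][#6] is the SMARTS for an ester: a carbonyl carbon bonded to an oxygen that is itself bonded to carbon (no H on that O).
Exactly one fragment in the molecule meets all constraints, giving 1 match.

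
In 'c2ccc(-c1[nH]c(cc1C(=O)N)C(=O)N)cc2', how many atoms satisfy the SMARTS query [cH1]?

6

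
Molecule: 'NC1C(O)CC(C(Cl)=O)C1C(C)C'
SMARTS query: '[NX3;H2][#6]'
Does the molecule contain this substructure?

The pattern [NX3;H2][#6] describes a trivalent nitrogen with two H attached to carbon — a primary amine.
The molecule carries a primary amino group (-NH2), whose atoms satisfy every constraint of the query, so the pattern matches.

Yes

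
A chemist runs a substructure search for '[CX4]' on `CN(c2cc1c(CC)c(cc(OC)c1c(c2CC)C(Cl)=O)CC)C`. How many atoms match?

9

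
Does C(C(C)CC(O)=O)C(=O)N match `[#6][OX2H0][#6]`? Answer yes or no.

No

The pattern [#6][OX2H0][#6] describes an aliphatic oxygen bridging two carbons with no H on the oxygen — an ether.
The closest candidate here is a carboxylic acid group (-C(=O)OH), but the -OH oxygen has H1; the =O is OX1, not OX2. No other fragment satisfies the full query, so there is no match.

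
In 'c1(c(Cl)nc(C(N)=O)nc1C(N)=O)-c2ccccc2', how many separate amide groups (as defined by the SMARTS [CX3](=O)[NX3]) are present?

2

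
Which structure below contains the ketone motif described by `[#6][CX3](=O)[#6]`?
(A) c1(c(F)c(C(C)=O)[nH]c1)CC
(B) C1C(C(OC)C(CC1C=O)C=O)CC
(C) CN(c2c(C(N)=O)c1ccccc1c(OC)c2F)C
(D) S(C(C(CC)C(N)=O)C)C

A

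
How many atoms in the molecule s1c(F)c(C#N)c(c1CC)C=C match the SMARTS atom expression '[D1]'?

The query [D1] means: atom with exactly one heavy-atom neighbour (degree 1).
Check the 12 heavy atoms by environment: 1× s (aromatic, D2) → no; 4× c (aromatic, D3) → no; 1× F (D1) → match; 3× C (D2) → no; 2× C (D1) → match; 1× N (D1) → match.
Summing the matching environments: 1 + 2 + 1 = 4 matching atoms.

4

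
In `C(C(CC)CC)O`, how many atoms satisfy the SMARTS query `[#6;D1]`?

2

The query [#6;D1] means: carbon bonded to exactly one heavy atom.
Check the 7 heavy atoms by environment: 3× C (D2) → no; 1× C (D3) → no; 1× O (D1) → no; 2× C (D1) → match.
That gives 2 matching atoms.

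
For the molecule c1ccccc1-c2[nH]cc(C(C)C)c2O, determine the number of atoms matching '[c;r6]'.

The query [c;r6] means: aromatic carbon that belongs to a six-membered ring.
Check the 15 heavy atoms by environment: 1× n (aromatic, in 5-ring) → no; 4× c (aromatic, in 5-ring) → no; 1× O (acyclic) → no; 3× C (acyclic) → no; 6× c (aromatic, in 6-ring) → match.
That gives 6 matching atoms.

6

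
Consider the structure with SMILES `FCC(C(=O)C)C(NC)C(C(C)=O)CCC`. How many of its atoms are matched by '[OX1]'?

2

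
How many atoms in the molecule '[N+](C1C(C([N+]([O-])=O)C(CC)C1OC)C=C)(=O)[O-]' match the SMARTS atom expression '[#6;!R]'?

5

The query [#6;!R] means: carbon not in any ring.
Check the 17 heavy atoms by environment: 5× C (in 5-ring) → no; 2× N (charge +1, acyclic) → no; 2× O (charge -1, acyclic) → no; 3× O (acyclic) → no; 5× C (acyclic) → match.
That gives 5 matching atoms.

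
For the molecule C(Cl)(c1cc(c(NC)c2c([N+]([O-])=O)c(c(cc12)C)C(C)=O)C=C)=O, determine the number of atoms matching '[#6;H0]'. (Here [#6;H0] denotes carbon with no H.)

10

Check the 24 heavy atoms by environment: 8× c (aromatic, H0) → match; 2× c (aromatic, H1) → no; 2× C (H0) → match; 3× O (H0) → no; 3× C (H3) → no; 1× N (charge +1, H0) → no; 1× O (charge -1, H0) → no; 1× Cl (H0) → no; 1× C (H1) → no; 1× C (H2) → no; 1× N (H1) → no.
Summing the matching environments: 8 + 2 = 10 matching atoms.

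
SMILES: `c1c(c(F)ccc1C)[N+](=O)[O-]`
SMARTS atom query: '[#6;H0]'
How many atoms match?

3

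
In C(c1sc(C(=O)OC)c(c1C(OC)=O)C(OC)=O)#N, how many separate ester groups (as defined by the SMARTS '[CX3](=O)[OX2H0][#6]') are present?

3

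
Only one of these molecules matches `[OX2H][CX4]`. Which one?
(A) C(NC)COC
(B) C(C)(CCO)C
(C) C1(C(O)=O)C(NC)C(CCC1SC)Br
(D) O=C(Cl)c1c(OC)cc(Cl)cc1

B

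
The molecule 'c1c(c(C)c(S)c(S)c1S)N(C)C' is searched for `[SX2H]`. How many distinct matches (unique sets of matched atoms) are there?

3

[SX2H] is the SMARTS for a thiol: an aliphatic sulfur with two connections, one being H.
The molecule carries 3 separate instances of a thiol (-SH) meeting every constraint; each maps to a distinct set of atoms, giving 3 matches.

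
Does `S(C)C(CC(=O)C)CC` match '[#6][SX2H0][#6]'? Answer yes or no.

The pattern [#6][SX2H0][#6] describes an aliphatic sulfur bridging two carbons with no H on the sulfur — a thioether.
The molecule carries a methylthio ether (-SCH3), whose atoms satisfy every constraint of the query, so the pattern matches.

Yes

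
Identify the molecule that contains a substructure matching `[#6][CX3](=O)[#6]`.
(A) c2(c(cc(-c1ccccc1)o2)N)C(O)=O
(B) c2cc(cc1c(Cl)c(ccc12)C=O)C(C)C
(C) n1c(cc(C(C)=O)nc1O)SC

C

[#6][CX3](=O)[#6] describes a carbonyl carbon (no H) flanked by two carbons (a ketone).
(A) has a carboxylic acid group (-C(=O)OH) but one neighbour of the carbonyl carbon is O, not C.
(B) has an aldehyde (-CHO) but the carbonyl carbon has H1, so it is not flanked by two carbons.
(C) contains an acetyl/ketone group (-C(=O)CH3), which satisfies every atom and bond constraint.
So the answer is (C).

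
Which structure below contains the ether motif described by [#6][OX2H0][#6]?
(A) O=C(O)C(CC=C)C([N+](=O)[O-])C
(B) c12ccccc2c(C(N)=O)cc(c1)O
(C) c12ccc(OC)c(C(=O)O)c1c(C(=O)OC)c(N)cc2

C

[#6][OX2H0][#6] describes an aliphatic oxygen bridging two carbons with no H on the oxygen (an ether).
(A) has a carboxylic acid group (-C(=O)OH) but the -OH oxygen has H1; the =O is OX1, not OX2.
(B) has a hydroxyl group (-OH) but the oxygen has H1, not H0 bridging two carbons.
(C) contains a methoxy ether (-OCH3), which satisfies every atom and bond constraint.
So the answer is (C).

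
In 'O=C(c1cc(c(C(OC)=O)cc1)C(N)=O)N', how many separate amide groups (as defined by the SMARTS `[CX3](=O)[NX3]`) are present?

[CX3](=O)[NX3] is the SMARTS for an amide: a carbonyl carbon bonded to a trivalent nitrogen.
The molecule carries 2 separate instances of a primary amide (-C(=O)NH2) meeting every constraint; each maps to a distinct set of atoms, giving 2 matches.

2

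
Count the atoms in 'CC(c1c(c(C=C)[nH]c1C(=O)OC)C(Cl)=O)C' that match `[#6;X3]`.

The query [#6;X3] means: any carbon (aromatic or not) with three total connections.
Check the 17 heavy atoms by environment: 1× n (aromatic, X3) → no; 4× c (aromatic, X3) → match; 4× C (X4) → no; 4× C (X3) → match; 2× O (X1) → no; 1× O (X2) → no; 1× Cl (X1) → no.
Summing the matching environments: 4 + 4 = 8 matching atoms.

8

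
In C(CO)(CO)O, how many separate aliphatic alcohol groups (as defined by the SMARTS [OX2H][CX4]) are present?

3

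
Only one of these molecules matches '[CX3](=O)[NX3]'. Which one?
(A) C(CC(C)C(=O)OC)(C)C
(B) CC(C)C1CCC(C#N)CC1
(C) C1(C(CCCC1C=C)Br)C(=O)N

C

[CX3](=O)[NX3] describes a carbonyl carbon bonded to a trivalent nitrogen (an amide).
(A) has a methyl-ester group (-C(=O)OCH3) but the carbonyl is bonded to O, not to an NX3 nitrogen.
(B) has a nitrile (-C#N) but the nitrile N is NX1 (triple-bonded), not NX3.
(C) contains a primary amide (-C(=O)NH2), which satisfies every atom and bond constraint.
So the answer is (C).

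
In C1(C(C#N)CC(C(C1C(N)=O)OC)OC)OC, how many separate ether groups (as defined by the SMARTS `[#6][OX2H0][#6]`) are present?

[#6][OX2H0][#6] is the SMARTS for an ether: an aliphatic oxygen bridging two carbons with no H on the oxygen.
The molecule carries 3 separate instances of a methoxy ether (-OCH3) meeting every constraint; each maps to a distinct set of atoms, giving 3 matches.

3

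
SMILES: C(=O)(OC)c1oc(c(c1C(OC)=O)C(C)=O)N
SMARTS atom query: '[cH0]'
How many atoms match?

4

The query [cH0] means: aromatic carbon with no attached hydrogen (substituted or ring-fusion).
Check the 17 heavy atoms by environment: 1× o (aromatic, H0) → no; 4× c (aromatic, H0) → match; 3× C (H0) → no; 5× O (H0) → no; 3× C (H3) → no; 1× N (H2) → no.
That gives 4 matching atoms.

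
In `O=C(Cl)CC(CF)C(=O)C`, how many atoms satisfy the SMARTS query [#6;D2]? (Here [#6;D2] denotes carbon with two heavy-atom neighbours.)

Check the 10 heavy atoms by environment: 2× C (D2) → match; 3× C (D3) → no; 2× O (D1) → no; 1× C (D1) → no; 1× F (D1) → no; 1× Cl (D1) → no.
That gives 2 matching atoms.

2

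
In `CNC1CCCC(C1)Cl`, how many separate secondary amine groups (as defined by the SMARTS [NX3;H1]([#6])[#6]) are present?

[NX3;H1]([#6])[#6] is the SMARTS for a secondary amine: a trivalent nitrogen with one H, bonded to two carbons.
Exactly one fragment in the molecule meets all constraints, giving 1 match.

1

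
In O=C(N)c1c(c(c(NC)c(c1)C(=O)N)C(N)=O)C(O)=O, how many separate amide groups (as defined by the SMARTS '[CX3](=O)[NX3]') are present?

[CX3](=O)[NX3] is the SMARTS for an amide: a carbonyl carbon bonded to a trivalent nitrogen.
The molecule carries 3 separate instances of a primary amide (-C(=O)NH2) meeting every constraint; each maps to a distinct set of atoms, giving 3 matches.

3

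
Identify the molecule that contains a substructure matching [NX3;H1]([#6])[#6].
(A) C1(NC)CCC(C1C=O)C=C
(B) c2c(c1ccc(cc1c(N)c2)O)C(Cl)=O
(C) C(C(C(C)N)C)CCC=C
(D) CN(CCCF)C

[NX3;H1]([#6])[#6] describes a trivalent nitrogen with one H, bonded to two carbons (a secondary amine).
(A) contains an N-methylamino group (-NHCH3), which satisfies every atom and bond constraint.
(B) has a primary amino group (-NH2) but the nitrogen has H2 and only one carbon neighbour.
(C) has a primary amino group (-NH2) but the nitrogen has H2 and only one carbon neighbour.
(D) has a dimethylamino group (-N(CH3)2) but the nitrogen has H0, not H1.
So the answer is (A).

A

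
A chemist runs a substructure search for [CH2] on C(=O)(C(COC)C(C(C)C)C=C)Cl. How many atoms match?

2

The query [CH2] means: aliphatic carbon with exactly two hydrogens.
Check the 13 heavy atoms by environment: 3× C (H3) → no; 4× C (H1) → no; 2× C (H2) → match; 2× O (H0) → no; 1× C (H0) → no; 1× Cl (H0) → no.
That gives 2 matching atoms.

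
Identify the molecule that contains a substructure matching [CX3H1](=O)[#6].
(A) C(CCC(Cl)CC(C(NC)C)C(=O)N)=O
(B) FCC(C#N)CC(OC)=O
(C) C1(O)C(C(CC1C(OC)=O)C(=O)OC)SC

[CX3H1](=O)[#6] describes an sp2 carbon with one H, double-bonded to O and single-bonded to carbon (an aldehyde).
(A) contains an aldehyde (-CHO), which satisfies every atom and bond constraint.
(B) has a methyl-ester group (-C(=O)OCH3) but the carbonyl carbon has H0, not H1.
(C) has a methyl-ester group (-C(=O)OCH3) but the carbonyl carbon has H0, not H1.
So the answer is (A).

A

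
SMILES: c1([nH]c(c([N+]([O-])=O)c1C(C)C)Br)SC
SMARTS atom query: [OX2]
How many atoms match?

Check the 14 heavy atoms by environment: 1× n (aromatic, X3) → no; 4× c (aromatic, X3) → no; 1× Br (X1) → no; 1× S (X2) → no; 4× C (X4) → no; 1× N (charge +1, X3) → no; 1× O (charge -1, X1) → no; 1× O (X1) → no.
No environment satisfies the query, so 0 matching atoms.

0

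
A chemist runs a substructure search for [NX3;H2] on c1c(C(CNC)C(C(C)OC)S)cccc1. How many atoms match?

The query [NX3;H2] means: aliphatic N with 3 total connections, two of them H — an -NH2 nitrogen (amine or amide).
Check the 16 heavy atoms by environment: 3× C (H3, X4) → no; 3× C (H1, X4) → no; 1× C (H2, X4) → no; 1× N (H1, X3) → no; 1× c (aromatic, H0, X3) → no; 5× c (aromatic, H1, X3) → no; 1× O (H0, X2) → no; 1× S (H1, X2) → no.
No environment satisfies the query, so 0 matching atoms.

0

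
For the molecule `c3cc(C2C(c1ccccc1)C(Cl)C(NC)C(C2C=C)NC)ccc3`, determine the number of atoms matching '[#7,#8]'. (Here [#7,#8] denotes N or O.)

2

The query [#7,#8] means: nitrogen or oxygen (comma = OR).
Check the 25 heavy atoms by environment: 10× C → no; 2× N → match; 12× c (aromatic) → no; 1× Cl → no.
That gives 2 matching atoms.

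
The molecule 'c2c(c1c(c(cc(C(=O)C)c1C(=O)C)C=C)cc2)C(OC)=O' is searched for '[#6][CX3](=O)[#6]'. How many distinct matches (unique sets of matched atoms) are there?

2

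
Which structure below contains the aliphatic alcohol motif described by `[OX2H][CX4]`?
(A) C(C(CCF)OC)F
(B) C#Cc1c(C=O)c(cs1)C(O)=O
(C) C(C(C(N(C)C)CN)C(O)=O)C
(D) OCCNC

D

[OX2H][CX4] describes a hydroxyl oxygen bound to an sp3 (X4) carbon (an aliphatic alcohol).
(A) has a methoxy ether (-OCH3) but the oxygen has H0 (ether), not H1.
(B) has a carboxylic acid group (-C(=O)OH) but the -OH is on a CX3 carbonyl carbon, not a CX4 carbon.
(C) has a carboxylic acid group (-C(=O)OH) but the -OH is on a CX3 carbonyl carbon, not a CX4 carbon.
(D) contains a hydroxyl group (-OH), which satisfies every atom and bond constraint.
So the answer is (D).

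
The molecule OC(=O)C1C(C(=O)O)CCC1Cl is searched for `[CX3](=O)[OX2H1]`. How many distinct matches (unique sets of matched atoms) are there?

2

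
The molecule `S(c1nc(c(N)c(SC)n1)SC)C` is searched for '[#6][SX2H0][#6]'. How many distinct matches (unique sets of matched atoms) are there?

3

[#6][SX2H0][#6] is the SMARTS for a thioether: an aliphatic sulfur bridging two carbons with no H on the sulfur.
The molecule carries 3 separate instances of a methylthio ether (-SCH3) meeting every constraint; each maps to a distinct set of atoms, giving 3 matches.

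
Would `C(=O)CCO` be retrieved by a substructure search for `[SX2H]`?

No

The pattern [SX2H] describes an aliphatic sulfur with two connections, one being H — a thiol.
The closest candidate here is a hydroxyl group (-OH), but it is an -OH, not an -SH. No other fragment satisfies the full query, so there is no match.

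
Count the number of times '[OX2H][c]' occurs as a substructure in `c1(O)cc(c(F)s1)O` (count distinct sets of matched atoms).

2

[OX2H][c] is the SMARTS for a phenol: a hydroxyl oxygen attached to an aromatic carbon.
The molecule carries 2 separate instances of a hydroxyl group (-OH) meeting every constraint; each maps to a distinct set of atoms, giving 2 matches.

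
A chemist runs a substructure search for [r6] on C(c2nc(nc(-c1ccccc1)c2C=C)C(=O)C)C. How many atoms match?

12

The query [r6] means: r6 matches atoms in a six-membered ring.
Check the 19 heavy atoms by environment: 2× n (aromatic, in 6-ring) → match; 10× c (aromatic, in 6-ring) → match; 6× C (acyclic) → no; 1× O (acyclic) → no.
Summing the matching environments: 2 + 10 = 12 matching atoms.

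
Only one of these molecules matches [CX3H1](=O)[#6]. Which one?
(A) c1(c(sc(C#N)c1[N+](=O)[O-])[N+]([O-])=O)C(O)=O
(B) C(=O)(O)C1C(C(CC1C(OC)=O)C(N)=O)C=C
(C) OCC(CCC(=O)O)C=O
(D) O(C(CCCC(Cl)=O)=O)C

[CX3H1](=O)[#6] describes an sp2 carbon with one H, double-bonded to O and single-bonded to carbon (an aldehyde).
(A) has a carboxylic acid group (-C(=O)OH) but the carbonyl carbon has H0 and is bonded to O, not H1.
(B) has a carboxylic acid group (-C(=O)OH) but the carbonyl carbon has H0 and is bonded to O, not H1.
(C) contains an aldehyde (-CHO), which satisfies every atom and bond constraint.
(D) has a methyl-ester group (-C(=O)OCH3) but the carbonyl carbon has H0, not H1.
So the answer is (C).

C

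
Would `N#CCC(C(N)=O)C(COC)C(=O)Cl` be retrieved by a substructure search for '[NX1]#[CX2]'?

Yes

The pattern [NX1]#[CX2] describes a nitrogen triple-bonded to a two-connected carbon — a nitrile.
The molecule carries a nitrile (-C#N), whose atoms satisfy every constraint of the query, so the pattern matches.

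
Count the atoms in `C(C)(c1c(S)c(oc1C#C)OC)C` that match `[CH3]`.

3

Check the 13 heavy atoms by environment: 1× o (aromatic, H0) → no; 4× c (aromatic, H0) → no; 2× C (H1) → no; 3× C (H3) → match; 1× O (H0) → no; 1× S (H1) → no; 1× C (H0) → no.
That gives 3 matching atoms.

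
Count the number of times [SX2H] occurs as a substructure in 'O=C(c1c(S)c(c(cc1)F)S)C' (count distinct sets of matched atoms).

2

[SX2H] is the SMARTS for a thiol: an aliphatic sulfur with two connections, one being H.
The molecule carries 2 separate instances of a thiol (-SH) meeting every constraint; each maps to a distinct set of atoms, giving 2 matches.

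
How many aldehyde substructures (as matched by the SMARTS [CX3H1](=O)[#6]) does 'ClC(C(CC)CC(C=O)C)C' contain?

1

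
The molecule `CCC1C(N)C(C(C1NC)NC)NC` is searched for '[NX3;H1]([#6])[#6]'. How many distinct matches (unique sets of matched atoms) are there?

3

[NX3;H1]([#6])[#6] is the SMARTS for a secondary amine: a trivalent nitrogen with one H, bonded to two carbons.
The molecule carries 3 separate instances of an N-methylamino group (-NHCH3) meeting every constraint; each maps to a distinct set of atoms, giving 3 matches.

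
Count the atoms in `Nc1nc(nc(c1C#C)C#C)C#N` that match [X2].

7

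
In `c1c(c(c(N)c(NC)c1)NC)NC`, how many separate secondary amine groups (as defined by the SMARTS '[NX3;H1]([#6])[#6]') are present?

3

[NX3;H1]([#6])[#6] is the SMARTS for a secondary amine: a trivalent nitrogen with one H, bonded to two carbons.
The molecule carries 3 separate instances of an N-methylamino group (-NHCH3) meeting every constraint; each maps to a distinct set of atoms, giving 3 matches.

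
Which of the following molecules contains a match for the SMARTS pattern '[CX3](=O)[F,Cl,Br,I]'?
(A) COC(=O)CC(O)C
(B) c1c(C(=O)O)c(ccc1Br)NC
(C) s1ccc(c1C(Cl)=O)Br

[CX3](=O)[F,Cl,Br,I] describes a carbonyl carbon bonded to a halogen (an acyl halide).
(A) has a methyl-ester group (-C(=O)OCH3) but the carbonyl is bonded to -O-C, not to a halogen.
(B) has a carboxylic acid group (-C(=O)OH) but the carbonyl is bonded to -OH, not to a halogen.
(C) contains an acyl chloride (-C(=O)Cl), which satisfies every atom and bond constraint.
So the answer is (C).

C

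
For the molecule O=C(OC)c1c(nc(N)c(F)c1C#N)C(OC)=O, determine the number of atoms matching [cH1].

0

Check the 18 heavy atoms by environment: 1× n (aromatic, H0) → no; 5× c (aromatic, H0) → no; 3× C (H0) → no; 4× O (H0) → no; 2× C (H3) → no; 1× N (H2) → no; 1× N (H0) → no; 1× F (H0) → no.
No environment satisfies the query, so 0 matching atoms.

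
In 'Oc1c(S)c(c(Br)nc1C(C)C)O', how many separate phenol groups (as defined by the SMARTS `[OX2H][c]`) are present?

[OX2H][c] is the SMARTS for a phenol: a hydroxyl oxygen attached to an aromatic carbon.
The molecule carries 2 separate instances of a hydroxyl group (-OH) meeting every constraint; each maps to a distinct set of atoms, giving 2 matches.

2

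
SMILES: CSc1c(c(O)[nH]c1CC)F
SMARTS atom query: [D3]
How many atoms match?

4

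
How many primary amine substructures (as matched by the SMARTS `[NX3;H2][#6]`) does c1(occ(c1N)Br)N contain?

2

[NX3;H2][#6] is the SMARTS for a primary amine: a trivalent nitrogen with two H attached to carbon.
The molecule carries 2 separate instances of a primary amino group (-NH2) meeting every constraint; each maps to a distinct set of atoms, giving 2 matches.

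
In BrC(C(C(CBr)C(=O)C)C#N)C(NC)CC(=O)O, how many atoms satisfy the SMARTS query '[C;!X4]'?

The query [C;!X4] means: aliphatic carbon that does not have four total connections.
Check the 18 heavy atoms by environment: 8× C (X4) → no; 2× C (X3) → match; 2× O (X1) → no; 1× N (X3) → no; 1× O (X2) → no; 2× Br (X1) → no; 1× C (X2) → match; 1× N (X1) → no.
Summing the matching environments: 2 + 1 = 3 matching atoms.

3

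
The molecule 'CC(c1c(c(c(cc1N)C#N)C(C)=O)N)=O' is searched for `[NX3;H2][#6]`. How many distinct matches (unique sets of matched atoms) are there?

[NX3;H2][#6] is the SMARTS for a primary amine: a trivalent nitrogen with two H attached to carbon.
The molecule carries 2 separate instances of a primary amino group (-NH2) meeting every constraint; each maps to a distinct set of atoms, giving 2 matches.

2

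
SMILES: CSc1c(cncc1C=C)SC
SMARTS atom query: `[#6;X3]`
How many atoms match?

The query [#6;X3] means: any carbon (aromatic or not) with three total connections.
Check the 12 heavy atoms by environment: 1× n (aromatic, X2) → no; 5× c (aromatic, X3) → match; 2× S (X2) → no; 2× C (X4) → no; 2× C (X3) → match.
Summing the matching environments: 5 + 2 = 7 matching atoms.

7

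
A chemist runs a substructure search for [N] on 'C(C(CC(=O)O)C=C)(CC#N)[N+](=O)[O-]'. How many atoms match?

2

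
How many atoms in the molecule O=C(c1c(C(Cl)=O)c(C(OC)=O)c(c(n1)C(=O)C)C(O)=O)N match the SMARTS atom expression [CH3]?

2

The query [CH3] means: aliphatic carbon with exactly three hydrogens.
Check the 22 heavy atoms by environment: 1× n (aromatic, H0) → no; 5× c (aromatic, H0) → no; 5× C (H0) → no; 6× O (H0) → no; 1× N (H2) → no; 1× O (H1) → no; 2× C (H3) → match; 1× Cl (H0) → no.
That gives 2 matching atoms.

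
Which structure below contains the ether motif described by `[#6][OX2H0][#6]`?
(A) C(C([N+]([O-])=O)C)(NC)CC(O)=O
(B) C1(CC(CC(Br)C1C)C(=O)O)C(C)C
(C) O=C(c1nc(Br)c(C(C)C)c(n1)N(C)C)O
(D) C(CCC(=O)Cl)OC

[#6][OX2H0][#6] describes an aliphatic oxygen bridging two carbons with no H on the oxygen (an ether).
(A) has a carboxylic acid group (-C(=O)OH) but the -OH oxygen has H1; the =O is OX1, not OX2.
(B) has a carboxylic acid group (-C(=O)OH) but the -OH oxygen has H1; the =O is OX1, not OX2.
(C) has a carboxylic acid group (-C(=O)OH) but the -OH oxygen has H1; the =O is OX1, not OX2.
(D) contains a methoxy ether (-OCH3), which satisfies every atom and bond constraint.
So the answer is (D).

D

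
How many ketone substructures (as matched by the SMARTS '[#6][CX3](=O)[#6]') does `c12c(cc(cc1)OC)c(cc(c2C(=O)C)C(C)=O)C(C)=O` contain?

[#6][CX3](=O)[#6] is the SMARTS for a ketone: a carbonyl carbon (no H) flanked by two carbons.
The molecule carries 3 separate instances of an acetyl/ketone group (-C(=O)CH3) meeting every constraint; each maps to a distinct set of atoms, giving 3 matches.

3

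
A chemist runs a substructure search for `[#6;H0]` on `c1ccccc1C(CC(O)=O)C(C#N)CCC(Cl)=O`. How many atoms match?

The query [#6;H0] means: any carbon with no attached hydrogen.
Check the 19 heavy atoms by environment: 3× C (H2) → no; 2× C (H1) → no; 1× c (aromatic, H0) → match; 5× c (aromatic, H1) → no; 3× C (H0) → match; 1× N (H0) → no; 2× O (H0) → no; 1× Cl (H0) → no; 1× O (H1) → no.
Summing the matching environments: 1 + 3 = 4 matching atoms.

4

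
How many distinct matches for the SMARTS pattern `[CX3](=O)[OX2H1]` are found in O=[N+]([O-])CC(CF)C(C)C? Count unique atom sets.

[CX3](=O)[OX2H1] is the SMARTS for a carboxylic acid: an sp2 carbon double-bonded to O and single-bonded to an -OH oxygen.
No fragment in the molecule satisfies every constraint, giving 0 matches.

0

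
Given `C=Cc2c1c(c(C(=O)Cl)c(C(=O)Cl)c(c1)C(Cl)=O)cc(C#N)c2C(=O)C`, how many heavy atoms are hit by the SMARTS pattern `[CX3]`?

6

Check the 26 heavy atoms by environment: 10× c (aromatic, X3) → no; 6× C (X3) → match; 4× O (X1) → no; 3× Cl (X1) → no; 1× C (X2) → no; 1× N (X1) → no; 1× C (X4) → no.
That gives 6 matching atoms.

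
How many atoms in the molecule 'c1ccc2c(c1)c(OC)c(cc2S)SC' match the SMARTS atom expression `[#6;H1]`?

5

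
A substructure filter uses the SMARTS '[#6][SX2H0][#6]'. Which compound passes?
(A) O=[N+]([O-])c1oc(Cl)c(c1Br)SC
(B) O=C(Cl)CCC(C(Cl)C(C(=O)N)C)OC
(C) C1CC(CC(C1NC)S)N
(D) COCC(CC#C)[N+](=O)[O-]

[#6][SX2H0][#6] describes an aliphatic sulfur bridging two carbons with no H on the sulfur (a thioether).
(A) contains a methylthio ether (-SCH3), which satisfies every atom and bond constraint.
(B) has a methoxy ether (-OCH3) but the bridging atom is O, not S.
(C) has a thiol (-SH) but the sulfur has H1, not H0 bridging two carbons.
(D) has a methoxy ether (-OCH3) but the bridging atom is O, not S.
So the answer is (A).

A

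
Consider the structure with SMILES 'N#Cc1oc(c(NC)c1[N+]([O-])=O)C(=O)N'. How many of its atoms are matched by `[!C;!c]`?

The query [!C;!c] means: neither aliphatic nor aromatic carbon — same as [!#6].
Check the 15 heavy atoms by environment: 1× o (aromatic) → match; 4× c (aromatic) → no; 1× N (charge +1) → match; 1× O (charge -1) → match; 2× O → match; 3× C → no; 3× N → match.
Summing the matching environments: 1 + 1 + 1 + 2 + 3 = 8 matching atoms.

8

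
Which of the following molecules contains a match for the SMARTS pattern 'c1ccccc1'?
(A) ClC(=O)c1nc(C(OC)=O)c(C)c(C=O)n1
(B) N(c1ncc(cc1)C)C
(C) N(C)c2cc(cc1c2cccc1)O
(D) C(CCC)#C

C

c1ccccc1 describes six aromatic carbons in a ring (a benzene ring).
(A) has a methyl group (-CH3) but no six-membered all-carbon aromatic ring is present.
(B) has a methyl group (-CH3) but no six-membered all-carbon aromatic ring is present.
(C) contains the required atom environment, so the pattern matches.
(D) has a methyl group (-CH3) but no six-membered all-carbon aromatic ring is present.
So the answer is (C).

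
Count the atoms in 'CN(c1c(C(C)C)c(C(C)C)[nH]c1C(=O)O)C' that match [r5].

5

The query [r5] means: r5 matches atoms in a five-membered ring.
Check the 17 heavy atoms by environment: 1× n (aromatic, in 5-ring) → match; 4× c (aromatic, in 5-ring) → match; 9× C (acyclic) → no; 1× N (acyclic) → no; 2× O (acyclic) → no.
Summing the matching environments: 1 + 4 = 5 matching atoms.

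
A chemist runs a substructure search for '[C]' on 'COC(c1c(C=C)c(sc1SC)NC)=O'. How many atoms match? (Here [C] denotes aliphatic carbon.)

6

Check the 15 heavy atoms by environment: 1× s (aromatic) → no; 4× c (aromatic) → no; 6× C → match; 2× O → no; 1× S → no; 1× N → no.
That gives 6 matching atoms.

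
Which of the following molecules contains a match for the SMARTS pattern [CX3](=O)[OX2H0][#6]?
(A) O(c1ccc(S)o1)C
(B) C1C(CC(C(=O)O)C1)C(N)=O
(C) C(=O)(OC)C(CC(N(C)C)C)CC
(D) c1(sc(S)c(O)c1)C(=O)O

C

[CX3](=O)[OX2H0][#6] describes a carbonyl carbon bonded to an oxygen that is itself bonded to carbon (no H on that O) (an ester).
(A) has a methoxy ether (-OCH3) but the ether oxygen is not adjacent to a C=O carbon.
(B) has a primary amide (-C(=O)NH2) but the carbonyl is bonded to N, not to an O-C linkage.
(C) contains a methyl-ester group (-C(=O)OCH3), which satisfies every atom and bond constraint.
(D) has a carboxylic acid group (-C(=O)OH) but the singly-bonded O carries H (OX2H1, not H0).
So the answer is (C).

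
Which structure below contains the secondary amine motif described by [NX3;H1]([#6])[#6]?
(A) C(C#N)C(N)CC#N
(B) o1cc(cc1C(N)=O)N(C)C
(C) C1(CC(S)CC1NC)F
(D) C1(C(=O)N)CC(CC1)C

[NX3;H1]([#6])[#6] describes a trivalent nitrogen with one H, bonded to two carbons (a secondary amine).
(A) has a primary amino group (-NH2) but the nitrogen has H2 and only one carbon neighbour.
(B) has a dimethylamino group (-N(CH3)2) but the nitrogen has H0, not H1.
(C) contains an N-methylamino group (-NHCH3), which satisfies every atom and bond constraint.
(D) has a primary amide (-C(=O)NH2) but the -C(=O)NH2 nitrogen has H2, not H1.
So the answer is (C).

C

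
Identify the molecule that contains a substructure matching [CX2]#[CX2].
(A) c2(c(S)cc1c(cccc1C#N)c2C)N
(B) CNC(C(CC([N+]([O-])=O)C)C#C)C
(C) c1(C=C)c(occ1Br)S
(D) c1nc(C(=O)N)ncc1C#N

B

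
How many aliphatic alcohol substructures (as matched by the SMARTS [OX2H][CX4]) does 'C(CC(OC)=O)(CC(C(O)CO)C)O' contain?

3

[OX2H][CX4] is the SMARTS for an aliphatic alcohol: a hydroxyl oxygen bound to an sp3 (X4) carbon.
The molecule carries 3 separate instances of a hydroxyl group (-OH) meeting every constraint; each maps to a distinct set of atoms, giving 3 matches.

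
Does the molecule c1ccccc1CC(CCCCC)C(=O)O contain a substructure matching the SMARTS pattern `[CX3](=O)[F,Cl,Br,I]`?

No

The pattern [CX3](=O)[F,Cl,Br,I] describes a carbonyl carbon bonded to a halogen — an acyl halide.
The closest candidate here is a carboxylic acid group (-C(=O)OH), but the carbonyl is bonded to -OH, not to a halogen. No other fragment satisfies the full query, so there is no match.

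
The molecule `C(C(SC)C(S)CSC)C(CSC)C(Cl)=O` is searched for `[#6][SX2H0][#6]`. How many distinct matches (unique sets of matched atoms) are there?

3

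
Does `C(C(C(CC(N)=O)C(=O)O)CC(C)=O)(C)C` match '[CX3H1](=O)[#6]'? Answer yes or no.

The pattern [CX3H1](=O)[#6] describes an sp2 carbon with one H, double-bonded to O and single-bonded to carbon — an aldehyde.
The closest candidate here is a carboxylic acid group (-C(=O)OH), but the carbonyl carbon has H0 and is bonded to O, not H1. No other fragment satisfies the full query, so there is no match.

No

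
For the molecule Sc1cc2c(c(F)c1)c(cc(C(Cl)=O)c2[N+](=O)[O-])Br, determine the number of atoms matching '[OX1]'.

3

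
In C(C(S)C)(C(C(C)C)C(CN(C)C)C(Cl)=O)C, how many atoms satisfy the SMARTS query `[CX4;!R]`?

Check the 17 heavy atoms by environment: 12× C (X4, acyclic) → match; 1× C (X3, acyclic) → no; 1× O (X1, acyclic) → no; 1× Cl (X1, acyclic) → no; 1× N (X3, acyclic) → no; 1× S (X2, acyclic) → no.
That gives 12 matching atoms.

12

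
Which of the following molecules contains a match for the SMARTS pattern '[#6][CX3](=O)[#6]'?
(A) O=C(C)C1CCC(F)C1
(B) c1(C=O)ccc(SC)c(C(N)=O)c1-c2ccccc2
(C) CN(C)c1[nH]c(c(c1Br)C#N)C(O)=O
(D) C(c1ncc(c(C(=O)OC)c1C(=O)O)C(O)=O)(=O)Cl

[#6][CX3](=O)[#6] describes a carbonyl carbon (no H) flanked by two carbons (a ketone).
(A) contains an acetyl/ketone group (-C(=O)CH3), which satisfies every atom and bond constraint.
(B) has an aldehyde (-CHO) but the carbonyl carbon has H1, so it is not flanked by two carbons.
(C) has a carboxylic acid group (-C(=O)OH) but one neighbour of the carbonyl carbon is O, not C.
(D) has a carboxylic acid group (-C(=O)OH) but one neighbour of the carbonyl carbon is O, not C.
So the answer is (A).

A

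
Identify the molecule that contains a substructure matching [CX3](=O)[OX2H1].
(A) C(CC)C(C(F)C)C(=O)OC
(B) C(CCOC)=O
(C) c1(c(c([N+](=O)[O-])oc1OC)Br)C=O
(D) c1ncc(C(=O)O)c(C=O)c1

D

[CX3](=O)[OX2H1] describes an sp2 carbon double-bonded to O and single-bonded to an -OH oxygen (a carboxylic acid).
(A) has a methyl-ester group (-C(=O)OCH3) but the singly-bonded O has no H (OX2H0, not OX2H1).
(B) has an aldehyde (-CHO) but there is no singly-bonded oxygen on the carbonyl carbon.
(C) has an aldehyde (-CHO) but there is no singly-bonded oxygen on the carbonyl carbon.
(D) contains a carboxylic acid group (-C(=O)OH), which satisfies every atom and bond constraint.
So the answer is (D).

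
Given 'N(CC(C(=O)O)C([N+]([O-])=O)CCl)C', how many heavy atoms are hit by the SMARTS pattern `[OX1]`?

3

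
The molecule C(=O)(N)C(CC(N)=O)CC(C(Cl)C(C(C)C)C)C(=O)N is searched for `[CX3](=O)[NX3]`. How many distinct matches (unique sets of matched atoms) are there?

[CX3](=O)[NX3] is the SMARTS for an amide: a carbonyl carbon bonded to a trivalent nitrogen.
The molecule carries 3 separate instances of a primary amide (-C(=O)NH2) meeting every constraint; each maps to a distinct set of atoms, giving 3 matches.

3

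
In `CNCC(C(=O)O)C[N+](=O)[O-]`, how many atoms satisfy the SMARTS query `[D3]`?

3

The query [D3] means: atom with exactly three heavy-atom neighbours.
Check the 11 heavy atoms by environment: 2× C (D2) → no; 2× C (D3) → match; 1× N (D2) → no; 1× C (D1) → no; 3× O (D1) → no; 1× N (charge +1, D3) → match; 1× O (charge -1, D1) → no.
Summing the matching environments: 2 + 1 = 3 matching atoms.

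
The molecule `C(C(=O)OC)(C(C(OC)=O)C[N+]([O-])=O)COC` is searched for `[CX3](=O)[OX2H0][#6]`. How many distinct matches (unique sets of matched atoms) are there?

2

[CX3](=O)[OX2H0][#6] is the SMARTS for an ester: a carbonyl carbon bonded to an oxygen that is itself bonded to carbon (no H on that O).
The molecule carries 2 separate instances of a methyl-ester group (-C(=O)OCH3) meeting every constraint; each maps to a distinct set of atoms, giving 2 matches.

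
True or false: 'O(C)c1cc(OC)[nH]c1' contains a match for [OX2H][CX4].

False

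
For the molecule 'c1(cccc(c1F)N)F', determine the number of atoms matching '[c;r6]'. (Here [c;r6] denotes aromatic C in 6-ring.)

6

The query [c;r6] means: aromatic carbon that belongs to a six-membered ring.
Check the 9 heavy atoms by environment: 6× c (aromatic, in 6-ring) → match; 1× N (acyclic) → no; 2× F (acyclic) → no.
That gives 6 matching atoms.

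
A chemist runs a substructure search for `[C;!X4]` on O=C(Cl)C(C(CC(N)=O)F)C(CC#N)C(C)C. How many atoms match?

3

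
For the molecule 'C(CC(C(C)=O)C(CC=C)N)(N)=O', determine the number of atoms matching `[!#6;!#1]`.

The query [!#6;!#1] means: not carbon and not hydrogen — any heteroatom.
Check the 13 heavy atoms by environment: 9× C → no; 2× O → match; 2× N → match.
Summing the matching environments: 2 + 2 = 4 matching atoms.

4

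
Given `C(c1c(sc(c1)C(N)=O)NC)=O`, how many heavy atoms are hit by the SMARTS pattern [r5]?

5

Check the 12 heavy atoms by environment: 1× s (aromatic, in 5-ring) → match; 4× c (aromatic, in 5-ring) → match; 2× N (acyclic) → no; 3× C (acyclic) → no; 2× O (acyclic) → no.
Summing the matching environments: 1 + 4 = 5 matching atoms.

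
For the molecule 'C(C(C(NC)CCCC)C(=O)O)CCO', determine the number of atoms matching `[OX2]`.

The query [OX2] means: aliphatic oxygen with two total connections — ether, hydroxyl, or ester single-bond O.
Check the 15 heavy atoms by environment: 10× C (X4) → no; 2× O (X2) → match; 1× C (X3) → no; 1× O (X1) → no; 1× N (X3) → no.
That gives 2 matching atoms.

2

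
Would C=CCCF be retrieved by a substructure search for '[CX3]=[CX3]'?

Yes

The pattern [CX3]=[CX3] describes a non-aromatic C=C double bond between two sp2 carbons — an alkene.
The molecule carries a vinyl group (-CH=CH2), whose atoms satisfy every constraint of the query, so the pattern matches.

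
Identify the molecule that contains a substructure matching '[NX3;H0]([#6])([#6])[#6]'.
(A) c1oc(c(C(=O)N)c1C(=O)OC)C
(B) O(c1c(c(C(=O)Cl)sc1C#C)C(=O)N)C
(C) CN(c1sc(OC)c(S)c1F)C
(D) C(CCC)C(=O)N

C

[NX3;H0]([#6])([#6])[#6] describes a trivalent nitrogen with no H, bonded to three carbons (a tertiary amine).
(A) has a primary amide (-C(=O)NH2) but the amide nitrogen has H2 and only one carbon neighbour.
(B) has a primary amide (-C(=O)NH2) but the amide nitrogen has H2 and only one carbon neighbour.
(C) contains a dimethylamino group (-N(CH3)2), which satisfies every atom and bond constraint.
(D) has a primary amide (-C(=O)NH2) but the amide nitrogen has H2 and only one carbon neighbour.
So the answer is (C).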